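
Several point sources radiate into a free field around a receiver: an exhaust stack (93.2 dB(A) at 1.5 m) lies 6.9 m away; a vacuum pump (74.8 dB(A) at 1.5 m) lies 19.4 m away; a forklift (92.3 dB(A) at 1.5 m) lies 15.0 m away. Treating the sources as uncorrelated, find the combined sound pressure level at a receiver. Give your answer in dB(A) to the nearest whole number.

Apply inverse-square spreading to bring every level to the receiver, then sum 10^(L/10).
exhaust stack: 93.2 − 20·log₁₀(6.9/1.5) = 93.2 − 13.26 = 79.94 dB(A).
vacuum pump: 74.8 − 20·log₁₀(19.4/1.5) = 74.8 − 22.23 = 52.57 dB(A).
forklift: 92.3 − 20·log₁₀(15.0/1.5) = 92.3 − 20.00 = 72.30 dB(A).
Σ 10^(L/10) = 1.159e+08 → L_total = 10·log₁₀(1.159e+08) = 80.64 dB(A).

81 dB(A)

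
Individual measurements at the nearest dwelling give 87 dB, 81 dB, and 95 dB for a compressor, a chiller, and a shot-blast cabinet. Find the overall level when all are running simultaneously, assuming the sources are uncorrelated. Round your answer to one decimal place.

Incoherent sources combine by intensity addition: L_total = 10·log₁₀(Σ 10^(L_i/10)).
Σ 10^(L/10) = 10^(87/10) + 10^(81/10) + 10^(95/10) = 3.789e+09.
L_total = 10·log₁₀(3.789e+09) = 95.79 dB.

95.8 dB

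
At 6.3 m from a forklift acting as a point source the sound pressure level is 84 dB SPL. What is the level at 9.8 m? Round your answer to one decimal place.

Point-source attenuation: ΔL = 20·log₁₀(r₂/r₁) = 20·log₁₀(9.8/6.3) = 3.838 dB.
L₂ = 84 − 20·log₁₀(9.8/6.3) = 84 − 3.838 = 80.16 dB SPL.

80.2 dB SPL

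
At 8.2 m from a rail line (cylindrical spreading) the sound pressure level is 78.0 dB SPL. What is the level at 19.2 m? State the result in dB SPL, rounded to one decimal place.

74.3 dB SPL

For a line source, L₂ = L₁ − 10·log₁₀(r₂/r₁).
L₂ = 78.0 − 10·log₁₀(19.2/8.2) = 78.0 − 3.695 = 74.31 dB SPL.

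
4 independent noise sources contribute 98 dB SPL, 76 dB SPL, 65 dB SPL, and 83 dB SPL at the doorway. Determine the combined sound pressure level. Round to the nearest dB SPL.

Incoherent sources combine by intensity addition: L_total = 10·log₁₀(Σ 10^(L_i/10)).
Σ 10^(L/10) = 10^(98/10) + 10^(76/10) + 10^(65/10) + 10^(83/10) = 6.552e+09.
L_total = 10·log₁₀(6.552e+09) = 98.16 dB SPL.

98 dB SPL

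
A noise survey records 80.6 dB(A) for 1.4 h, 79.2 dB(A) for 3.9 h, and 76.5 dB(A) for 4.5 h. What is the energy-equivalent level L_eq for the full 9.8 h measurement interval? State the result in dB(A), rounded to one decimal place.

78.5 dB(A)

The energy average is taken in the linear domain: L_eq = 10·log₁₀[(Σ tᵢ·10^(Lᵢ/10))/T], T = 9.8 h.
Σ tᵢ·10^(Lᵢ/10) = 1.4·10^(80.6/10) + 3.9·10^(79.2/10) + 4.5·10^(76.5/10) = 6.861e+08.
L_eq = 10·log₁₀(6.861e+08/9.8) = 78.45 dB(A).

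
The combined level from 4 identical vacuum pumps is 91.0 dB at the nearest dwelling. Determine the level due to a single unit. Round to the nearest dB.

85 dB

Dividing the total intensity by 4 lowers the level by 10·log₁₀ 4 = 6.021 dB: L₁ = 91.0 − 6.021.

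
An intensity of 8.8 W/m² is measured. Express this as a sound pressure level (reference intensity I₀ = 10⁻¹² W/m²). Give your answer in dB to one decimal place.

129.4 dB

Dividing by I₀ shifts the exponent by 12: I/I₀ = 8.8×10^12.
L = 10·(0.9445 + 12) = 129.44 dB.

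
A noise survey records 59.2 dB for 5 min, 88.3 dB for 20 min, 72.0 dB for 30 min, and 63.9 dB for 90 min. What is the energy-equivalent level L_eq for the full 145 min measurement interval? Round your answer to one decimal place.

The energy average is taken in the linear domain: L_eq = 10·log₁₀[(Σ tᵢ·10^(Lᵢ/10))/T], T = 145 min.
Σ tᵢ·10^(Lᵢ/10) = 5·10^(59.2/10) + 20·10^(88.3/10) + 30·10^(72.0/10) + 90·10^(63.9/10) = 1.422e+10.
L_eq = 10·log₁₀(1.422e+10/145) = 79.92 dB.

79.9 dB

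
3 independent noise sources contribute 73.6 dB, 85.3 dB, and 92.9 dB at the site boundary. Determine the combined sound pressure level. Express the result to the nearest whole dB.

For uncorrelated sources the intensities add, so convert each level to linear form, sum, and take 10·log₁₀ of the total.
Σ 10^(L/10) = 10^(73.6/10) + 10^(85.3/10) + 10^(92.9/10) = 2.312e+09.
L_total = 10·log₁₀(2.312e+09) = 93.64 dB.

94 dB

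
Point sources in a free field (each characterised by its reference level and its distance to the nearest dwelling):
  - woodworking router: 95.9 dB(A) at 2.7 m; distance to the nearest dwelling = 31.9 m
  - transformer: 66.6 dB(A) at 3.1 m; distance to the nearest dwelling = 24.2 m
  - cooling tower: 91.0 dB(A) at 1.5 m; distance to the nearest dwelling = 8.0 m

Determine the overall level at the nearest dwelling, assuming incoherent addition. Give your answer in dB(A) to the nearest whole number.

First find each source's level at the receiver (point-source: −20·log₁₀(r/r_ref)), then combine on an intensity basis.
woodworking router: 95.9 − 20·log₁₀(31.9/2.7) = 95.9 − 21.45 = 74.45 dB(A).
transformer: 66.6 − 20·log₁₀(24.2/3.1) = 66.6 − 17.85 = 48.75 dB(A).
cooling tower: 91.0 − 20·log₁₀(8.0/1.5) = 91.0 − 14.54 = 76.46 dB(A).
Σ 10^(L/10) = 7.220e+07 → L_total = 10·log₁₀(7.220e+07) = 78.59 dB(A).

79 dB(A)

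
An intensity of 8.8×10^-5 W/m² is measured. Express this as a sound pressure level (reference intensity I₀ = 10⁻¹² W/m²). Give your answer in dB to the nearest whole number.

Dividing by I₀ shifts the exponent by 12: I/I₀ = 8.8×10^7.
L = 10·(0.9445 + 7) = 79.44 dB.

79 dB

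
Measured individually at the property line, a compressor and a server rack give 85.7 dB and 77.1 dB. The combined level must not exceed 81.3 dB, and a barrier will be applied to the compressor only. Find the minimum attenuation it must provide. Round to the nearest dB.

6 dB

The untreated sources together contribute 10^(77.1/10) = 5.129e+07, i.e. 77.10 dB.
To meet 81.3 dB overall, the treated compressor may contribute at most 10^(81.3/10) − 5.129e+07 = 8.361e+07, i.e. 79.22 dB.
Required insertion loss = 85.7 − 79.22 = 6.48 dB.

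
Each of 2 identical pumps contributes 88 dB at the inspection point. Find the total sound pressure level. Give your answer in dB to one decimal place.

L_total = L₁ + 10·log₁₀ N for N identical incoherent sources.
L_total = 88 + 10·log₁₀(2) = 88 + 3.010 = 91.01 dB.

91.0 dB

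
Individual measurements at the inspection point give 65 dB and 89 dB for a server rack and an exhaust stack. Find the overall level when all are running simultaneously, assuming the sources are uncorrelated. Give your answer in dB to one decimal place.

Incoherent sources combine by intensity addition: L_total = 10·log₁₀(Σ 10^(L_i/10)).
Σ 10^(L/10) = 10^(65/10) + 10^(89/10) = 7.975e+08.
L_total = 10·log₁₀(7.975e+08) = 89.02 dB.

89.0 dB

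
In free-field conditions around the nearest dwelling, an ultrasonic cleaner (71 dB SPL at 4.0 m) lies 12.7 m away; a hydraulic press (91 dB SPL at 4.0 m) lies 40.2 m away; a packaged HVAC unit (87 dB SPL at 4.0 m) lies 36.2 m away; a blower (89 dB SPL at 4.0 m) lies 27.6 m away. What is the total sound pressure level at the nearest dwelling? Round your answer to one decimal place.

75.6 dB SPL

Apply inverse-square spreading to bring every level to the receiver, then sum 10^(L/10).
ultrasonic cleaner: 71 − 20·log₁₀(12.7/4.0) = 71 − 10.03 = 60.97 dB SPL.
hydraulic press: 91 − 20·log₁₀(40.2/4.0) = 91 − 20.04 = 70.96 dB SPL.
packaged HVAC unit: 87 − 20·log₁₀(36.2/4.0) = 87 − 19.13 = 67.87 dB SPL.
blower: 89 − 20·log₁₀(27.6/4.0) = 89 − 16.78 = 72.22 dB SPL.
Σ 10^(L/10) = 3.652e+07 → L_total = 10·log₁₀(3.652e+07) = 75.62 dB SPL.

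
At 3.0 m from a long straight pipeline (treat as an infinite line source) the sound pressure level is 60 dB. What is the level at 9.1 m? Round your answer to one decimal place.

Cylindrical spreading from a line source gives a 10·log₁₀(r₂/r₁) drop.
L₂ = 60 − 10·log₁₀(9.1/3.0) = 60 − 4.819 = 55.18 dB.

55.2 dB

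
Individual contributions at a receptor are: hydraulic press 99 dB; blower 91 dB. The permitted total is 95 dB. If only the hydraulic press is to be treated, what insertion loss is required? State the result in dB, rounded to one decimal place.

The untreated sources together contribute 10^(91/10) = 1.259e+09, i.e. 91.00 dB.
To meet 95 dB overall, the treated hydraulic press may contribute at most 10^(95/10) − 1.259e+09 = 1.903e+09, i.e. 92.80 dB.
Required insertion loss = 99 − 92.80 = 6.20 dB.

6.2 dB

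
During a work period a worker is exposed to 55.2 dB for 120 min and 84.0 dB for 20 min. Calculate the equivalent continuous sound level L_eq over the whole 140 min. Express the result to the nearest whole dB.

76 dB

L_eq = 10·log₁₀[(1/T)·Σ tᵢ·10^(Lᵢ/10)] with T = 140 min.
Σ tᵢ·10^(Lᵢ/10) = 120·10^(55.2/10) + 20·10^(84.0/10) = 5.064e+09.
L_eq = 10·log₁₀(5.064e+09/140) = 75.58 dB.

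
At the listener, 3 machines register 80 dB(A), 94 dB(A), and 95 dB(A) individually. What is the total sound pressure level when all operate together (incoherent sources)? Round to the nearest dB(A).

Incoherent sources combine by intensity addition: L_total = 10·log₁₀(Σ 10^(L_i/10)).
Σ 10^(L/10) = 10^(80/10) + 10^(94/10) + 10^(95/10) = 5.774e+09.
L_total = 10·log₁₀(5.774e+09) = 97.61 dB(A).

98 dB(A)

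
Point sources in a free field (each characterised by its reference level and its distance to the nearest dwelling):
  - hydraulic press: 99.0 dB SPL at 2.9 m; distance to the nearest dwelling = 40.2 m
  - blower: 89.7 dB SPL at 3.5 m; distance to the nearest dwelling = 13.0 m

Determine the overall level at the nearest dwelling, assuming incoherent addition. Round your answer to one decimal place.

80.4 dB SPL

Apply inverse-square spreading to bring every level to the receiver, then sum 10^(L/10).
hydraulic press: 99.0 − 20·log₁₀(40.2/2.9) = 99.0 − 22.84 = 76.16 dB SPL.
blower: 89.7 − 20·log₁₀(13.0/3.5) = 89.7 − 11.40 = 78.30 dB SPL.
Σ 10^(L/10) = 1.090e+08 → L_total = 10·log₁₀(1.090e+08) = 80.37 dB SPL.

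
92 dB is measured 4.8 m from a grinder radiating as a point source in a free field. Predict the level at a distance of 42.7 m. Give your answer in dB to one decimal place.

73.0 dB

Spherical spreading from a point source gives a 20·log₁₀(r₂/r₁) drop.
L₂ = 92 − 20·log₁₀(42.7/4.8) = 92 − 18.984 = 73.02 dB.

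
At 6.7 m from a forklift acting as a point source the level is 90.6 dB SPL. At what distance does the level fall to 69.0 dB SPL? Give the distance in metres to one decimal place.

Point-source spreading drops the level by 20·log₁₀(r₂/r₁); inverting, r₂/r₁ = 10^(ΔL/20).
r₂ = 6.7·10^((90.6−69.0)/20) = 6.7·10^(21.6/20) = 80.55 m.

80.6 m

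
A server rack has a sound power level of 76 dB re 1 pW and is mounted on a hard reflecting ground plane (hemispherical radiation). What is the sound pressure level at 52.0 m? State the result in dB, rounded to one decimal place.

L_p = L_w − 10·log₁₀(2π·r²) with r = 52.0 m.
2π·r² = 1.699e+04 m², 10·log₁₀ of that is 42.302 dB.
L_p = 76 − 42.302 = 33.70 dB.

33.7 dB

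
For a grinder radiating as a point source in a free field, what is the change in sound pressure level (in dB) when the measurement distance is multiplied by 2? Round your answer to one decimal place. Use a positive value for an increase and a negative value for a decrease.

Point-source spreading: ΔL = −20·log₁₀(r₂/r₁).
ΔL = −20·log₁₀(2) = -6.02 dB.

-6.0 dB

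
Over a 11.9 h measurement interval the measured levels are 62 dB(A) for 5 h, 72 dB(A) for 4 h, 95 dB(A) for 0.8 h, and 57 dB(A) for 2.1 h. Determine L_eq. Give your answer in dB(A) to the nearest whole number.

83 dB(A)

Weight each interval's intensity by its duration and average over T = 11.9 h:
Σ tᵢ·10^(Lᵢ/10) = 5·10^(62/10) + 4·10^(72/10) + 0.8·10^(95/10) + 2.1·10^(57/10) = 2.602e+09.
L_eq = 10·log₁₀(2.602e+09/11.9) = 83.40 dB(A).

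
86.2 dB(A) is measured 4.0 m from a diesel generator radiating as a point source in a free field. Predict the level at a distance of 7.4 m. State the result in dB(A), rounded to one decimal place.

80.9 dB(A)

For a point source, L₂ = L₁ − 20·log₁₀(r₂/r₁).
L₂ = 86.2 − 20·log₁₀(7.4/4.0) = 86.2 − 5.343 = 80.86 dB(A).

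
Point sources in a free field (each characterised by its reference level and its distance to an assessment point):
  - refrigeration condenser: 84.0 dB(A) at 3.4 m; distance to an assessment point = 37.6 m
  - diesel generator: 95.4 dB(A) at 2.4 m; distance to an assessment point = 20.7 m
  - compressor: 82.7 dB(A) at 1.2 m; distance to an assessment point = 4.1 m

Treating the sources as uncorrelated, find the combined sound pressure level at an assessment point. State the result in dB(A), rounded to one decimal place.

First find each source's level at the receiver (point-source: −20·log₁₀(r/r_ref)), then combine on an intensity basis.
refrigeration condenser: 84.0 − 20·log₁₀(37.6/3.4) = 84.0 − 20.87 = 63.13 dB(A).
diesel generator: 95.4 − 20·log₁₀(20.7/2.4) = 95.4 − 18.72 = 76.68 dB(A).
compressor: 82.7 − 20·log₁₀(4.1/1.2) = 82.7 − 10.67 = 72.03 dB(A).
Σ 10^(L/10) = 6.462e+07 → L_total = 10·log₁₀(6.462e+07) = 78.10 dB(A).

78.1 dB(A)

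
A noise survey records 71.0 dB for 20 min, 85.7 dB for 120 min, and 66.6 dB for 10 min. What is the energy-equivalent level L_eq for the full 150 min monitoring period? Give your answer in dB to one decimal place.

The energy average is taken in the linear domain: L_eq = 10·log₁₀[(Σ tᵢ·10^(Lᵢ/10))/T], T = 150 min.
Σ tᵢ·10^(Lᵢ/10) = 20·10^(71.0/10) + 120·10^(85.7/10) + 10·10^(66.6/10) = 4.488e+10.
L_eq = 10·log₁₀(4.488e+10/150) = 84.76 dB.

84.8 dB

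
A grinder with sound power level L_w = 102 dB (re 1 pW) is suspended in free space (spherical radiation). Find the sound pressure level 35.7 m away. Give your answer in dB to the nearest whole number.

Free-field spherical radiation: L_p = L_w − 10·log₁₀(4π·r²), r = 35.7 m.
4π·r² = 1.602e+04 m², 10·log₁₀ of that is 42.045 dB.
L_p = 102 − 42.045 = 59.95 dB.

60 dB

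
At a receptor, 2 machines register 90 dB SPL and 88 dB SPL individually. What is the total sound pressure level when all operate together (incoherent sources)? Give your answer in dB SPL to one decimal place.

For uncorrelated sources the intensities add, so convert each level to linear form, sum, and take 10·log₁₀ of the total.
Σ 10^(L/10) = 10^(90/10) + 10^(88/10) = 1.631e+09.
L_total = 10·log₁₀(1.631e+09) = 92.12 dB SPL.

92.1 dB SPL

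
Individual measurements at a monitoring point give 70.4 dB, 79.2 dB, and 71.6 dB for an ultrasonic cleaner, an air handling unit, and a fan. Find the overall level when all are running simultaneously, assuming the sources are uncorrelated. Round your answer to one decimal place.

Incoherent sources combine by intensity addition: L_total = 10·log₁₀(Σ 10^(L_i/10)).
Σ 10^(L/10) = 10^(70.4/10) + 10^(79.2/10) + 10^(71.6/10) = 1.086e+08.
L_total = 10·log₁₀(1.086e+08) = 80.36 dB.

80.4 dB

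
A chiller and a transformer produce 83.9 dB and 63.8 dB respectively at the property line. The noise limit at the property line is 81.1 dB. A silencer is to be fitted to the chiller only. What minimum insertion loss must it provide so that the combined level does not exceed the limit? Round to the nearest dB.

The untreated sources together contribute 10^(63.8/10) = 2.399e+06, i.e. 63.80 dB.
To meet 81.1 dB overall, the treated chiller may contribute at most 10^(81.1/10) − 2.399e+06 = 1.264e+08, i.e. 81.02 dB.
Required insertion loss = 83.9 − 81.02 = 2.88 dB.

3 dB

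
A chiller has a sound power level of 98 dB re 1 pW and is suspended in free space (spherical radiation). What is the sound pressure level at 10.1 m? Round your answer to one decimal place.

66.9 dB

Free-field spherical radiation: L_p = L_w − 10·log₁₀(4π·r²), r = 10.1 m.
4π·r² = 1282 m², 10·log₁₀ of that is 31.079 dB.
L_p = 98 − 31.079 = 66.92 dB.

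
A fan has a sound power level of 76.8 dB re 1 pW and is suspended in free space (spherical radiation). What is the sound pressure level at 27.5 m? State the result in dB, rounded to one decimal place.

37.0 dB

Free-field spherical radiation: L_p = L_w − 10·log₁₀(4π·r²), r = 27.5 m.
4π·r² = 9503 m², 10·log₁₀ of that is 39.779 dB.
L_p = 76.8 − 39.779 = 37.02 dB.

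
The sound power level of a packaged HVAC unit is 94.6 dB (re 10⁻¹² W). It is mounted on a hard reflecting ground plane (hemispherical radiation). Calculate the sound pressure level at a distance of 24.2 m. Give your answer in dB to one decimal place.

Free-field hemispherical radiation: L_p = L_w − 10·log₁₀(2π·r²), r = 24.2 m.
2π·r² = 3680 m², 10·log₁₀ of that is 35.658 dB.
L_p = 94.6 − 35.658 = 58.94 dB.

58.9 dB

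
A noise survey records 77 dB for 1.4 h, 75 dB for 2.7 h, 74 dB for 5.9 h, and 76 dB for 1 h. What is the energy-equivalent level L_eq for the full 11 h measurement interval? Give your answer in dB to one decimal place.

74.9 dB

The energy average is taken in the linear domain: L_eq = 10·log₁₀[(Σ tᵢ·10^(Lᵢ/10))/T], T = 11 h.
Σ tᵢ·10^(Lᵢ/10) = 1.4·10^(77/10) + 2.7·10^(75/10) + 5.9·10^(74/10) + 1·10^(76/10) = 3.436e+08.
L_eq = 10·log₁₀(3.436e+08/11) = 74.95 dB.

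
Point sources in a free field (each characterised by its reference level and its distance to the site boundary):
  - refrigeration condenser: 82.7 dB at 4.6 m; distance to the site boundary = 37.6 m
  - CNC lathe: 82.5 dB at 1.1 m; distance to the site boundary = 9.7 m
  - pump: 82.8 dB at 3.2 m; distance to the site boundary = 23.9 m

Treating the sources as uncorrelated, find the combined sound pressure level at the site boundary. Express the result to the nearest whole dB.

69 dB

Propagate each source to the receiver with L = L_ref − 20·log₁₀(r/r_ref), then add intensities.
refrigeration condenser: 82.7 − 20·log₁₀(37.6/4.6) = 82.7 − 18.25 = 64.45 dB.
CNC lathe: 82.5 − 20·log₁₀(9.7/1.1) = 82.5 − 18.91 = 63.59 dB.
pump: 82.8 − 20·log₁₀(23.9/3.2) = 82.8 − 17.46 = 65.34 dB.
Σ 10^(L/10) = 8.490e+06 → L_total = 10·log₁₀(8.490e+06) = 69.29 dB.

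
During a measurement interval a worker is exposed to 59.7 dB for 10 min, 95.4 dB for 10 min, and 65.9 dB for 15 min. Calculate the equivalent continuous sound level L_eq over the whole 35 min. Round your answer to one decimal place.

The energy average is taken in the linear domain: L_eq = 10·log₁₀[(Σ tᵢ·10^(Lᵢ/10))/T], T = 35 min.
Σ tᵢ·10^(Lᵢ/10) = 10·10^(59.7/10) + 10·10^(95.4/10) + 15·10^(65.9/10) = 3.474e+10.
L_eq = 10·log₁₀(3.474e+10/35) = 89.97 dB.

90.0 dB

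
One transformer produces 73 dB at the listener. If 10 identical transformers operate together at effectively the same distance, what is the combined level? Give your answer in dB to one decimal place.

With 10 equal, uncorrelated contributions the intensity is 10× that of one unit, giving a rise of 10·log₁₀ 10.
L_total = 73 + 10·log₁₀(10) = 73 + 10.000 = 83.00 dB.

83.0 dB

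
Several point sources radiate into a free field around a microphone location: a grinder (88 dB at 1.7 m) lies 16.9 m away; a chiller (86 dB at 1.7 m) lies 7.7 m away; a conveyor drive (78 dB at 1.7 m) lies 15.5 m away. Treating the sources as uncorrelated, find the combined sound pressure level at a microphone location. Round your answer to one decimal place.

Apply inverse-square spreading to bring every level to the receiver, then sum 10^(L/10).
grinder: 88 − 20·log₁₀(16.9/1.7) = 88 − 19.95 = 68.05 dB.
chiller: 86 − 20·log₁₀(7.7/1.7) = 86 − 13.12 = 72.88 dB.
conveyor drive: 78 − 20·log₁₀(15.5/1.7) = 78 − 19.20 = 58.80 dB.
Σ 10^(L/10) = 2.655e+07 → L_total = 10·log₁₀(2.655e+07) = 74.24 dB.

74.2 dB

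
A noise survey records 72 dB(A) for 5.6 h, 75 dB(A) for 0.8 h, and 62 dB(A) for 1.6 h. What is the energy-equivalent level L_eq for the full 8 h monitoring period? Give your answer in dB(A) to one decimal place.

71.6 dB(A)

Weight each interval's intensity by its duration and average over T = 8 h:
Σ tᵢ·10^(Lᵢ/10) = 5.6·10^(72/10) + 0.8·10^(75/10) + 1.6·10^(62/10) = 1.166e+08.
L_eq = 10·log₁₀(1.166e+08/8) = 71.64 dB(A).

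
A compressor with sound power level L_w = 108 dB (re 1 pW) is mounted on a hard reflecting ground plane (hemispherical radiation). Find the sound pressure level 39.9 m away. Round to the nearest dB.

Free-field hemispherical radiation: L_p = L_w − 10·log₁₀(2π·r²), r = 39.9 m.
2π·r² = 1e+04 m², 10·log₁₀ of that is 40.001 dB.
L_p = 108 − 40.001 = 68.00 dB.

68 dB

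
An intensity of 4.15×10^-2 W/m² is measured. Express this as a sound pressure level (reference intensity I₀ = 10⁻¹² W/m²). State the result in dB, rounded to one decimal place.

Dividing by I₀ shifts the exponent by 12: I/I₀ = 4.15×10^10.
L = 10·(0.6180 + 10) = 106.18 dB.

106.2 dB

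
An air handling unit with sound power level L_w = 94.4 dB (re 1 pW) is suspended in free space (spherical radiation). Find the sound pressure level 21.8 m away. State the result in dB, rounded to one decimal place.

Free-field spherical radiation: L_p = L_w − 10·log₁₀(4π·r²), r = 21.8 m.
4π·r² = 5972 m², 10·log₁₀ of that is 37.761 dB.
L_p = 94.4 − 37.761 = 56.64 dB.

56.6 dB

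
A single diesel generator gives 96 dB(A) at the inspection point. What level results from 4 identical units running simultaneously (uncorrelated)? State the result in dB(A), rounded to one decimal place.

102.0 dB(A)

L_total = L₁ + 10·log₁₀ N for N identical incoherent sources.
L_total = 96 + 10·log₁₀(4) = 96 + 6.021 = 102.02 dB(A).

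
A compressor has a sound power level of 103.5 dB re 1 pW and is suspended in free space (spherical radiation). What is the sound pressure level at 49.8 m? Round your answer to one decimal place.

58.6 dB

Free-field spherical radiation: L_p = L_w − 10·log₁₀(4π·r²), r = 49.8 m.
4π·r² = 3.117e+04 m², 10·log₁₀ of that is 44.937 dB.
L_p = 103.5 − 44.937 = 58.56 dB.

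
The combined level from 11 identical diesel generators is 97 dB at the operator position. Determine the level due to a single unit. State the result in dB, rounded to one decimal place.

86.6 dB

11 equal contributions raise the level by 10·log₁₀ 11 = 10.414 dB, so each unit alone gives 97 − 10.414.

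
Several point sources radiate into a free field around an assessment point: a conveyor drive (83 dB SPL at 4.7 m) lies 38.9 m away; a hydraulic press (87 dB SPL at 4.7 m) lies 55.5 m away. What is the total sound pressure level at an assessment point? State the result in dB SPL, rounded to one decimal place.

68.1 dB SPL

Apply inverse-square spreading to bring every level to the receiver, then sum 10^(L/10).
conveyor drive: 83 − 20·log₁₀(38.9/4.7) = 83 − 18.36 = 64.64 dB SPL.
hydraulic press: 87 − 20·log₁₀(55.5/4.7) = 87 − 21.44 = 65.56 dB SPL.
Σ 10^(L/10) = 6.507e+06 → L_total = 10·log₁₀(6.507e+06) = 68.13 dB SPL.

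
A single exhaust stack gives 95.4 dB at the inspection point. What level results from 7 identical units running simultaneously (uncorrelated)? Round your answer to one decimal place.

103.9 dB

N identical incoherent sources raise the level by 10·log₁₀ N.
L_total = 95.4 + 10·log₁₀(7) = 95.4 + 8.451 = 103.85 dB.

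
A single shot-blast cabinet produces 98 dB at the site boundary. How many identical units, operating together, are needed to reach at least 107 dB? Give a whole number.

Need L₁ + 10·log₁₀ N ≥ 107, i.e. log₁₀ N ≥ 0.90.
N ≥ 10^(9.0/10) = 7.943, so N = 8.

8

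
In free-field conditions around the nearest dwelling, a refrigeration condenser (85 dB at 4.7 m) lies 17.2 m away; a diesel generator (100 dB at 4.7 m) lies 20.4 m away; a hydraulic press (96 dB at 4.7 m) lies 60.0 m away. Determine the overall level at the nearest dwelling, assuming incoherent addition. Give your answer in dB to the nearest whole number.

88 dB

Apply inverse-square spreading to bring every level to the receiver, then sum 10^(L/10).
refrigeration condenser: 85 − 20·log₁₀(17.2/4.7) = 85 − 11.27 = 73.73 dB.
diesel generator: 100 − 20·log₁₀(20.4/4.7) = 100 − 12.75 = 87.25 dB.
hydraulic press: 96 − 20·log₁₀(60.0/4.7) = 96 − 22.12 = 73.88 dB.
Σ 10^(L/10) = 5.788e+08 → L_total = 10·log₁₀(5.788e+08) = 87.63 dB.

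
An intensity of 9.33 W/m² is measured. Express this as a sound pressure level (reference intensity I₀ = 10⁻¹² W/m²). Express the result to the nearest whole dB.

130 dB

I/I₀ = 9.33/10⁻¹² = 9.33×10^12, and L = 10·log₁₀(I/I₀).
L = 10·(0.9699 + 12) = 129.70 dB.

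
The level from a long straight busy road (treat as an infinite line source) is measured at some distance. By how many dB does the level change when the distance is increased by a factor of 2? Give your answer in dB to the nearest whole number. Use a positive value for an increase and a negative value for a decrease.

-3 dB

A line source loses 3 dB per doubling of distance; generally ΔL = −10·log₁₀(r₂/r₁).
ΔL = −10·log₁₀(2) = -3.01 dB.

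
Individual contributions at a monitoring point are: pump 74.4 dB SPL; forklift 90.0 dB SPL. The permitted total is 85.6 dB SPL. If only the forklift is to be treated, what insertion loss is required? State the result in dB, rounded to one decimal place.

4.7 dB

Everything except the forklift sums to 10^(74.4/10) = 2.754e+07 in linear terms, 74.40 dB SPL.
The limit corresponds to 10^(85.6/10) = 3.631e+08; subtracting the fixed part leaves 3.355e+08 for the forklift, i.e. 85.26 dB SPL.
Required insertion loss = 90.0 − 85.26 = 4.74 dB.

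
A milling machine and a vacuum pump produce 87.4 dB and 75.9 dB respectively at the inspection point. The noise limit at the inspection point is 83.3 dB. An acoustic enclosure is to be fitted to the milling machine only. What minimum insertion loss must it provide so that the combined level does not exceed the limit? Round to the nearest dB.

5 dB

Fixed contribution from the other source: Σ 10^(L/10) = 10^(75.9/10) = 3.890e+07 (75.90 dB).
The limit corresponds to 10^(83.3/10) = 2.138e+08; subtracting the fixed part leaves 1.749e+08 for the milling machine, i.e. 82.43 dB.
Required insertion loss = 87.4 − 82.43 = 4.97 dB.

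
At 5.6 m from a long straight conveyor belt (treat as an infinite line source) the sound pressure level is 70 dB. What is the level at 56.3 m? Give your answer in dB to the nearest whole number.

For a line source, L₂ = L₁ − 10·log₁₀(r₂/r₁).
L₂ = 70 − 10·log₁₀(56.3/5.6) = 70 − 10.023 = 59.98 dB.

60 dB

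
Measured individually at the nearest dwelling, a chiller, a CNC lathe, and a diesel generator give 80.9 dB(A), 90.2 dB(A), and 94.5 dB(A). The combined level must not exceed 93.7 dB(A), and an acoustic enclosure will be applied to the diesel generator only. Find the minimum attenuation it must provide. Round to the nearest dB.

4 dB

The untreated sources together contribute 10^(80.9/10) + 10^(90.2/10) = 1.170e+09, i.e. 90.68 dB(A).
The limit corresponds to 10^(93.7/10) = 2.344e+09; subtracting the fixed part leaves 1.174e+09 for the diesel generator, i.e. 90.70 dB(A).
Required insertion loss = 94.5 − 90.70 = 3.80 dB.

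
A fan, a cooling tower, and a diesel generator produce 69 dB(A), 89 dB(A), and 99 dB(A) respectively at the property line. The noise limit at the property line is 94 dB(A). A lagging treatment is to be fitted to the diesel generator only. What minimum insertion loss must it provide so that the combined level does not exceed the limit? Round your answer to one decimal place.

6.7 dB

The untreated sources together contribute 10^(69/10) + 10^(89/10) = 8.023e+08, i.e. 89.04 dB(A).
The limit corresponds to 10^(94/10) = 2.512e+09; subtracting the fixed part leaves 1.710e+09 for the diesel generator, i.e. 92.33 dB(A).
Required insertion loss = 99 − 92.33 = 6.67 dB.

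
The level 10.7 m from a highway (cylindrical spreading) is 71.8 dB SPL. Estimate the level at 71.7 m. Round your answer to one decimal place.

63.5 dB SPL

Cylindrical spreading from a line source gives a 10·log₁₀(r₂/r₁) drop.
L₂ = 71.8 − 10·log₁₀(71.7/10.7) = 71.8 − 8.261 = 63.54 dB SPL.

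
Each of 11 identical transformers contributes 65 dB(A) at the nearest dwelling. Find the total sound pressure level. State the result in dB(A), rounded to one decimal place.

75.4 dB(A)

With 11 equal, uncorrelated contributions the intensity is 11× that of one unit, giving a rise of 10·log₁₀ 11.
L_total = 65 + 10·log₁₀(11) = 65 + 10.414 = 75.41 dB(A).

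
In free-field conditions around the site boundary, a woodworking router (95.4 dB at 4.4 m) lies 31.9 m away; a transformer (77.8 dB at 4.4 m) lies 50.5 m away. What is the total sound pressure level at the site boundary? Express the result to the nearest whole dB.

78 dB

Apply inverse-square spreading to bring every level to the receiver, then sum 10^(L/10).
woodworking router: 95.4 − 20·log₁₀(31.9/4.4) = 95.4 − 17.21 = 78.19 dB.
transformer: 77.8 − 20·log₁₀(50.5/4.4) = 77.8 − 21.20 = 56.60 dB.
Σ 10^(L/10) = 6.642e+07 → L_total = 10·log₁₀(6.642e+07) = 78.22 dB.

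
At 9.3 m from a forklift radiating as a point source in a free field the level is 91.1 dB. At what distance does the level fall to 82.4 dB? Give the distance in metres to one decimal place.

25.3 m

For a point source L₁ − L₂ = 20·log₁₀(r₂/r₁), so r₂ = r₁·10^((L₁−L₂)/20).
r₂ = 9.3·10^((91.1−82.4)/20) = 9.3·10^(8.7/20) = 25.32 m.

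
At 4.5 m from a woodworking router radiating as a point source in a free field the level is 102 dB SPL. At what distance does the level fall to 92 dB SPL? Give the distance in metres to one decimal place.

The 10.0 dB drop corresponds to a distance ratio of 10^(10.0/20) for a point source.
r₂ = 4.5·10^((102−92)/20) = 4.5·10^(10.0/20) = 14.23 m.

14.2 m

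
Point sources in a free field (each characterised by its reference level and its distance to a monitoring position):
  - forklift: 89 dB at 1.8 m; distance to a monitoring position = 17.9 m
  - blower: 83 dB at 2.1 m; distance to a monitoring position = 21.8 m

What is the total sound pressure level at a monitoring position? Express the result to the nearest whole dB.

Apply inverse-square spreading to bring every level to the receiver, then sum 10^(L/10).
forklift: 89 − 20·log₁₀(17.9/1.8) = 89 − 19.95 = 69.05 dB.
blower: 83 − 20·log₁₀(21.8/2.1) = 83 − 20.32 = 62.68 dB.
Σ 10^(L/10) = 9.884e+06 → L_total = 10·log₁₀(9.884e+06) = 69.95 dB.

70 dB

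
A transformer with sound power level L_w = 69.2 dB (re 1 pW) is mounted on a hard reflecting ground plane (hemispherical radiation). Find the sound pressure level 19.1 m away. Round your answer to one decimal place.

35.6 dB

The power spreads over a hemisphere of area 2π·r², so L_p = L_w − 10·log₁₀(2π·r²).
2π·r² = 2292 m², 10·log₁₀ of that is 33.602 dB.
L_p = 69.2 − 33.602 = 35.60 dB.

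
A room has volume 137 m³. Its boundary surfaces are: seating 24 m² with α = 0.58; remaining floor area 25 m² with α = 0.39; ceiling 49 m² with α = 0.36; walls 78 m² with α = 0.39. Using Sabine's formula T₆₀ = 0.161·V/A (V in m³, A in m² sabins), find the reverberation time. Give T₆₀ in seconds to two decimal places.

0.31 s

A = Σ Sᵢαᵢ = 24·0.58 + 25·0.39 + 49·0.36 + 78·0.39 = 71.73 m².
T₆₀ = 0.161 × 137 / 71.73 = 0.308 s.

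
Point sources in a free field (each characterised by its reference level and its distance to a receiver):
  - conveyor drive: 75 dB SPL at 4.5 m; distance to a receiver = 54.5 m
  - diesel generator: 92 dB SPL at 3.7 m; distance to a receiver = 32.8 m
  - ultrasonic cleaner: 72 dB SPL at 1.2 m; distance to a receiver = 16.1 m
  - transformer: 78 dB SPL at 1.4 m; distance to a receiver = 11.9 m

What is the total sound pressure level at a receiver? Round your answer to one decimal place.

Propagate each source to the receiver with L = L_ref − 20·log₁₀(r/r_ref), then add intensities.
conveyor drive: 75 − 20·log₁₀(54.5/4.5) = 75 − 21.66 = 53.34 dB SPL.
diesel generator: 92 − 20·log₁₀(32.8/3.7) = 92 − 18.95 = 73.05 dB SPL.
ultrasonic cleaner: 72 − 20·log₁₀(16.1/1.2) = 72 − 22.55 = 49.45 dB SPL.
transformer: 78 − 20·log₁₀(11.9/1.4) = 78 − 18.59 = 59.41 dB SPL.
Σ 10^(L/10) = 2.134e+07 → L_total = 10·log₁₀(2.134e+07) = 73.29 dB SPL.

73.3 dB SPL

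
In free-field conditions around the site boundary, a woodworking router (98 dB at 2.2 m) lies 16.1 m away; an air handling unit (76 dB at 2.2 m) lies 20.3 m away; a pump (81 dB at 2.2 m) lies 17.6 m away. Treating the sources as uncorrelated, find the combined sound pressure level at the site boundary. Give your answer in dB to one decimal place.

First find each source's level at the receiver (point-source: −20·log₁₀(r/r_ref)), then combine on an intensity basis.
woodworking router: 98 − 20·log₁₀(16.1/2.2) = 98 − 17.29 = 80.71 dB.
air handling unit: 76 − 20·log₁₀(20.3/2.2) = 76 − 19.30 = 56.70 dB.
pump: 81 − 20·log₁₀(17.6/2.2) = 81 − 18.06 = 62.94 dB.
Σ 10^(L/10) = 1.202e+08 → L_total = 10·log₁₀(1.202e+08) = 80.80 dB.

80.8 dB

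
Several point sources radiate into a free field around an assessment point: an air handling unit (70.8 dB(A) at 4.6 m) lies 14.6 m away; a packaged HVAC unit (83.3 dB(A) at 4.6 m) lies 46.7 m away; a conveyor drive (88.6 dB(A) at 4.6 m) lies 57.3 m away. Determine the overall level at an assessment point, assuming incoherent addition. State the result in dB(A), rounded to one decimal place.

Apply inverse-square spreading to bring every level to the receiver, then sum 10^(L/10).
air handling unit: 70.8 − 20·log₁₀(14.6/4.6) = 70.8 − 10.03 = 60.77 dB(A).
packaged HVAC unit: 83.3 − 20·log₁₀(46.7/4.6) = 83.3 − 20.13 = 63.17 dB(A).
conveyor drive: 88.6 − 20·log₁₀(57.3/4.6) = 88.6 − 21.91 = 66.69 dB(A).
Σ 10^(L/10) = 7.937e+06 → L_total = 10·log₁₀(7.937e+06) = 69.00 dB(A).

69.0 dB(A)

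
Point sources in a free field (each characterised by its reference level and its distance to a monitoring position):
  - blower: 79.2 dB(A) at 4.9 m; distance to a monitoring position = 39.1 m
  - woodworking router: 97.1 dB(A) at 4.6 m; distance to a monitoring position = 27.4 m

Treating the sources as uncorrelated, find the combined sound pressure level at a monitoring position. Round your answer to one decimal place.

Apply inverse-square spreading to bring every level to the receiver, then sum 10^(L/10).
blower: 79.2 − 20·log₁₀(39.1/4.9) = 79.2 − 18.04 = 61.16 dB(A).
woodworking router: 97.1 − 20·log₁₀(27.4/4.6) = 97.1 − 15.50 = 81.60 dB(A).
Σ 10^(L/10) = 1.459e+08 → L_total = 10·log₁₀(1.459e+08) = 81.64 dB(A).

81.6 dB(A)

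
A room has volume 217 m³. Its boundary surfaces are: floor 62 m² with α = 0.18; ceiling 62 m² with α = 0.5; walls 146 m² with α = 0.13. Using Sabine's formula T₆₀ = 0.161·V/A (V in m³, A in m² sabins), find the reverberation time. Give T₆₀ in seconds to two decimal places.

0.57 s

A = Σ Sᵢαᵢ = 62·0.18 + 62·0.5 + 146·0.13 = 61.14 m².
T₆₀ = 0.161·V/A = 0.161·217/61.14 = 0.571 s.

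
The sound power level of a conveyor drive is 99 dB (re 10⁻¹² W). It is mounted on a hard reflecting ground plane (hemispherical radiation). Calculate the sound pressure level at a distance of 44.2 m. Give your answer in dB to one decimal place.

The power spreads over a hemisphere of area 2π·r², so L_p = L_w − 10·log₁₀(2π·r²).
2π·r² = 1.228e+04 m², 10·log₁₀ of that is 40.890 dB.
L_p = 99 − 40.890 = 58.11 dB.

58.1 dB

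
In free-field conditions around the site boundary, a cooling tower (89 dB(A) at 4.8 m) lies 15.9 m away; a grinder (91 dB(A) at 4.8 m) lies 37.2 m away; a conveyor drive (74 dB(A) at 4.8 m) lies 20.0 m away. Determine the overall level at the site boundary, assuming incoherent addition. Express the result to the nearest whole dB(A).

80 dB(A)

Propagate each source to the receiver with L = L_ref − 20·log₁₀(r/r_ref), then add intensities.
cooling tower: 89 − 20·log₁₀(15.9/4.8) = 89 − 10.40 = 78.60 dB(A).
grinder: 91 − 20·log₁₀(37.2/4.8) = 91 − 17.79 = 73.21 dB(A).
conveyor drive: 74 − 20·log₁₀(20.0/4.8) = 74 − 12.40 = 61.60 dB(A).
Σ 10^(L/10) = 9.480e+07 → L_total = 10·log₁₀(9.480e+07) = 79.77 dB(A).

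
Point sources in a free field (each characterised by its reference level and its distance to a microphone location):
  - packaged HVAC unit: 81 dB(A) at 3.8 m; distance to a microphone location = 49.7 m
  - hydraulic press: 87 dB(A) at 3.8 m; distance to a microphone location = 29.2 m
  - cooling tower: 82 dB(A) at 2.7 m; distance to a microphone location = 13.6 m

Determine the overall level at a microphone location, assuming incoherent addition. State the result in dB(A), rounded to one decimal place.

Apply inverse-square spreading to bring every level to the receiver, then sum 10^(L/10).
packaged HVAC unit: 81 − 20·log₁₀(49.7/3.8) = 81 − 22.33 = 58.67 dB(A).
hydraulic press: 87 − 20·log₁₀(29.2/3.8) = 87 − 17.71 = 69.29 dB(A).
cooling tower: 82 − 20·log₁₀(13.6/2.7) = 82 − 14.04 = 67.96 dB(A).
Σ 10^(L/10) = 1.547e+07 → L_total = 10·log₁₀(1.547e+07) = 71.90 dB(A).

71.9 dB(A)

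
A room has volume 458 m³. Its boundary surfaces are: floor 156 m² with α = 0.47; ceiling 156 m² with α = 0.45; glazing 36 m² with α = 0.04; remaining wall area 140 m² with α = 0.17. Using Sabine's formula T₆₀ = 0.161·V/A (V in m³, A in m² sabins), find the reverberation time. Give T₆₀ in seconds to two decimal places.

Summing Sᵢαᵢ: 156·0.47 + 156·0.45 + 36·0.04 + 140·0.17 = 168.76 m².
T₆₀ = 0.161·V/A = 0.161·458/168.76 = 0.437 s.

0.44 s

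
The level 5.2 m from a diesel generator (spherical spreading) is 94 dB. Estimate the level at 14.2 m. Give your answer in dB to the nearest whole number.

For a point source, L₂ = L₁ − 20·log₁₀(r₂/r₁).
L₂ = 94 − 20·log₁₀(14.2/5.2) = 94 − 8.726 = 85.27 dB.

85 dB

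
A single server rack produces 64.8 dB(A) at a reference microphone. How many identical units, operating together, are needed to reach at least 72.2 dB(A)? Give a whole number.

6

Need L₁ + 10·log₁₀ N ≥ 72.2, i.e. log₁₀ N ≥ 0.74.
N ≥ 10^(7.4/10) = 5.495, so N = 6.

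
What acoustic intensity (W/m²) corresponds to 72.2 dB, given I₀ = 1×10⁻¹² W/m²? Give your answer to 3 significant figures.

I = I₀·10^(L/10) = 10⁻¹² × 10^(72.2/10) = 10^(-4.780).

1.66e-05 W/m²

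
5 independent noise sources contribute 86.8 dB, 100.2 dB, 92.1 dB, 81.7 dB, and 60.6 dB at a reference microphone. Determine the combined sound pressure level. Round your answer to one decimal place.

For uncorrelated sources the intensities add, so convert each level to linear form, sum, and take 10·log₁₀ of the total.
Σ 10^(L/10) = 10^(86.8/10) + 10^(100.2/10) + 10^(92.1/10) + 10^(81.7/10) + 10^(60.6/10) = 1.272e+10.
L_total = 10·log₁₀(1.272e+10) = 101.05 dB.

101.0 dB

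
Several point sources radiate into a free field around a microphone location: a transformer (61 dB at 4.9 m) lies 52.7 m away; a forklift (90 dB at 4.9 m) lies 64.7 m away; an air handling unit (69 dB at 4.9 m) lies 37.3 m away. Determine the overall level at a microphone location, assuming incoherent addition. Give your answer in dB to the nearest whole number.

68 dB

Propagate each source to the receiver with L = L_ref − 20·log₁₀(r/r_ref), then add intensities.
transformer: 61 − 20·log₁₀(52.7/4.9) = 61 − 20.63 = 40.37 dB.
forklift: 90 − 20·log₁₀(64.7/4.9) = 90 − 22.41 = 67.59 dB.
air handling unit: 69 − 20·log₁₀(37.3/4.9) = 69 − 17.63 = 51.37 dB.
Σ 10^(L/10) = 5.884e+06 → L_total = 10·log₁₀(5.884e+06) = 67.70 dB.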